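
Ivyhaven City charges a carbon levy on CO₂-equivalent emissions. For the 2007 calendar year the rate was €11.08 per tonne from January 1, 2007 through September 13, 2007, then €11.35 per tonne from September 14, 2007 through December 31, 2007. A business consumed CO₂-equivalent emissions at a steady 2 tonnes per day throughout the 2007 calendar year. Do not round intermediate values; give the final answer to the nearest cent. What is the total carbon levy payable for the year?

€8147.26

January 1 – September 13, 2007: 256 days × 2 tonnes/day = 512 tonnes at €11.08/tonne → €5672.96
September 14 – December 31, 2007: 109 days × 2 tonnes/day = 218 tonnes at €11.35/tonne → €2474.30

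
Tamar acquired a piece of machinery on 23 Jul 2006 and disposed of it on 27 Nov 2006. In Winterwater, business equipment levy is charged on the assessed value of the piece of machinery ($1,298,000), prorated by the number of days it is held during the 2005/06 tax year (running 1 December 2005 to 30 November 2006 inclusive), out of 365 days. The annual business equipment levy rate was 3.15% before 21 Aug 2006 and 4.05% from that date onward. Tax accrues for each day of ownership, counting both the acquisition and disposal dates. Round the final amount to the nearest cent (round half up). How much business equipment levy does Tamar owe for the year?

23 Jul – 20 Aug 2006: 29 days at 3.15% → $1,298,000 × 3.15% × 29/365 = $3,248.5562
21 Aug – 27 Nov 2006: 99 days at 4.05% → $1,298,000 × 4.05% × 99/365 = $14,258.4411
Total = $17,506.9973

$17,507.00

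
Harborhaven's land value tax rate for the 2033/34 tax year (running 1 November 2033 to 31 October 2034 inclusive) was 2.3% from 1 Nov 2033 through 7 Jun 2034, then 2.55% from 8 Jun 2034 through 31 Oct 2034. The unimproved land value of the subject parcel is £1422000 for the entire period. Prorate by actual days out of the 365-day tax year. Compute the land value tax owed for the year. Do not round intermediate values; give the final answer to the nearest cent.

1 Nov 2033 – 7 Jun 2034: 219 days at 2.3% → £1422000 × 2.3% × 219/365 = £19623.6000
8 Jun – 31 Oct 2034: 146 days at 2.55% → £1422000 × 2.55% × 146/365 = £14504.4000
Total = £34128.0000

£34128.00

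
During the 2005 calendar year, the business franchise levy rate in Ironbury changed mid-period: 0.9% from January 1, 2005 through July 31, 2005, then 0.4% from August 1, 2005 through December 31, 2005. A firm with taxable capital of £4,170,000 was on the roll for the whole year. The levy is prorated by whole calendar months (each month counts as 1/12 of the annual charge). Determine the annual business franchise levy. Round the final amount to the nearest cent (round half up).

January 1 – July 31, 2005: 7 months at 0.9% → £4,170,000 × 0.9% × 7/12 = £21,892.5000
August 1 – December 31, 2005: 5 months at 0.4% → £4,170,000 × 0.4% × 5/12 = £6,950.0000
Total = £28,842.5000

£28,842.50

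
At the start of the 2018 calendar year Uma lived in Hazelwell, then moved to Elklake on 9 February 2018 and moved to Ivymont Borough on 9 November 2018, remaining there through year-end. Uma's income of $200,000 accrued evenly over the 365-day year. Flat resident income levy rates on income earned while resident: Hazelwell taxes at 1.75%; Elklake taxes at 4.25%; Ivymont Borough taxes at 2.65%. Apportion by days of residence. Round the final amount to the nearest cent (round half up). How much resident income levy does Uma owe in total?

$7,501.10

Hazelwell, 1 January – 8 February 2018: 39 days → $200,000 × 1.75% × 39/365 = $373.9726
Elklake, 9 February – 8 November 2018: 273 days → $200,000 × 4.25% × 273/365 = $6,357.5342
Ivymont Borough, 9 November – 31 December 2018: 53 days → $200,000 × 2.65% × 53/365 = $769.5890
Total = $7,501.0959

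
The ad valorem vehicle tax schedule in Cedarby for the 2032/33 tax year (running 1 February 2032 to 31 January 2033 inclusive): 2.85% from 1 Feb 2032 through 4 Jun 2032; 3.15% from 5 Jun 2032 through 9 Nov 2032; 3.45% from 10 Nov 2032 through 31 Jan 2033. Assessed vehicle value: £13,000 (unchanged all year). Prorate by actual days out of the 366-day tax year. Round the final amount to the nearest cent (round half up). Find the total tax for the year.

£405.02

1 Feb – 4 Jun 2032: 125 days at 2.85% → £13,000 × 2.85% × 125/366 = £126.5369
5 Jun – 9 Nov 2032: 158 days at 3.15% → £13,000 × 3.15% × 158/366 = £176.7787
10 Nov 2032 – 31 Jan 2033: 83 days at 3.45% → £13,000 × 3.45% × 83/366 = £101.7090
Total = £405.0246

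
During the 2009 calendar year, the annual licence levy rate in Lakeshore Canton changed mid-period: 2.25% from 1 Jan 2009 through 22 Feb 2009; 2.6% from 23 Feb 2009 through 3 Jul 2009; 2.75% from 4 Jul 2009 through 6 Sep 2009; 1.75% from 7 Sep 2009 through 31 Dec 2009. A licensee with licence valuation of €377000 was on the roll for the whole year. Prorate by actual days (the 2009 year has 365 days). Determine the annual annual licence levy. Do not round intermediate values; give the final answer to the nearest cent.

€8692.69

1 Jan – 22 Feb 2009: 53 days at 2.25% → €377000 × 2.25% × 53/365 = €1231.7055
23 Feb – 3 Jul 2009: 131 days at 2.6% → €377000 × 2.6% × 131/365 = €3517.9781
4 Jul – 6 Sep 2009: 65 days at 2.75% → €377000 × 2.75% × 65/365 = €1846.2671
7 Sep – 31 Dec 2009: 116 days at 1.75% → €377000 × 1.75% × 116/365 = €2096.7397
Total = €8692.6904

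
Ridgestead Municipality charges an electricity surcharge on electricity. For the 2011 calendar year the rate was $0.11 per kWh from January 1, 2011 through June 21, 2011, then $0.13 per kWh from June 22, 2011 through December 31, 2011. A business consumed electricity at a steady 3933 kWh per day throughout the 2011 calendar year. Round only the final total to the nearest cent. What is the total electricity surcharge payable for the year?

$173091.33

January 1 – June 21, 2011: 172 days × 3933 kWh/day = 676,476 kWh at $0.11/kWh → $74412.36
June 22 – December 31, 2011: 193 days × 3933 kWh/day = 759,069 kWh at $0.13/kWh → $98678.97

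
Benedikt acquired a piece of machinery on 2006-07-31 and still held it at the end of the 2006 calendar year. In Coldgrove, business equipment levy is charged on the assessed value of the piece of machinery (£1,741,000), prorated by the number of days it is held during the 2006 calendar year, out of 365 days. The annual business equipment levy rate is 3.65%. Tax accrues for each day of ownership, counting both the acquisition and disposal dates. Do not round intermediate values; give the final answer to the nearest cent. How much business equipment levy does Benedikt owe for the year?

£26,811.40

Days held (2006-07-31 to 2006-12-31): 154 out of 365
Tax = £1,741,000 × 3.65% × 154/365 = £26,811.4000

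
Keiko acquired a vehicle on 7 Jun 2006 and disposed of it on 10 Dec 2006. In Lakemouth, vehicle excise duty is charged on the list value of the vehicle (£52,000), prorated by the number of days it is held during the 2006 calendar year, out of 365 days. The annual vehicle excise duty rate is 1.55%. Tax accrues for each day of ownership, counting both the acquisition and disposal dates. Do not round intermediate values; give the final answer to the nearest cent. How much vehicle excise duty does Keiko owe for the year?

£412.94

Days held (7 Jun – 10 Dec 2006): 187 out of 365
Tax = £52,000 × 1.55% × 187/365 = £412.9370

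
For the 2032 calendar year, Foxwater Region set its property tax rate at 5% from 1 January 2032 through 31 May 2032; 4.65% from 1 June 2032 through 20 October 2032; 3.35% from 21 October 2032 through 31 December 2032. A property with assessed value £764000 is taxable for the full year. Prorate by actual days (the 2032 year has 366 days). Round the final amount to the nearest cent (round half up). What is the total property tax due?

£34682.68

1 January – 31 May 2032: 152 days at 5% → £764000 × 5% × 152/366 = £15864.4809
1 June – 20 October 2032: 142 days at 4.65% → £764000 × 4.65% × 142/366 = £13783.3115
21 October – 31 December 2032: 72 days at 3.35% → £764000 × 3.35% × 72/366 = £5034.8852
Total = £34682.6776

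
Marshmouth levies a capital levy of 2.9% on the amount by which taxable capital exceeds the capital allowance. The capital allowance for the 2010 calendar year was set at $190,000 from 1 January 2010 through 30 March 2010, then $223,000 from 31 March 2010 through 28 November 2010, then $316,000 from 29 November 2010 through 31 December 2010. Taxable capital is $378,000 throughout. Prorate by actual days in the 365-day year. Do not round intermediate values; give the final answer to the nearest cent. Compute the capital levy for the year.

1 January – 30 March 2010: 89 days, exemption $190,000 → ($378,000 − $190,000) × 2.9% × 89/365 = $1,329.3918
31 March – 28 November 2010: 243 days, exemption $223,000 → ($378,000 − $223,000) × 2.9% × 243/365 = $2,992.5616
29 November – 31 December 2010: 33 days, exemption $316,000 → ($378,000 − $316,000) × 2.9% × 33/365 = $162.5589
Total = $4,484.5123

$4,484.51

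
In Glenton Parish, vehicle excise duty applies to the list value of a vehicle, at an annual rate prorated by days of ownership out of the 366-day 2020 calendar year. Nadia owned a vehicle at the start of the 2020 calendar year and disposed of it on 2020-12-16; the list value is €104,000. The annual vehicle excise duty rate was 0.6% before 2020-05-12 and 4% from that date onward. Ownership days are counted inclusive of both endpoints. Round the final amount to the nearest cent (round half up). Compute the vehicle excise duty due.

2020-01-01 to 2020-05-11: 132 days at 0.6% → €104,000 × 0.6% × 132/366 = €225.0492
2020-05-12 to 2020-12-16: 219 days at 4% → €104,000 × 4% × 219/366 = €2,489.1803
Total = €2,714.2295

€2,714.23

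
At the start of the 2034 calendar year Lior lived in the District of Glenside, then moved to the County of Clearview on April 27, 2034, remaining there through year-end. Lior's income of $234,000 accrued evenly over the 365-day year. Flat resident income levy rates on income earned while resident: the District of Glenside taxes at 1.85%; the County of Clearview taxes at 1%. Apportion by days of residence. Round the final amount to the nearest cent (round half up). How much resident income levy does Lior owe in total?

$2,972.12

The District of Glenside, January 1 – April 26, 2034: 116 days → $234,000 × 1.85% × 116/365 = $1,375.7918
The County of Clearview, April 27 – December 31, 2034: 249 days → $234,000 × 1% × 249/365 = $1,596.3288
Total = $2,972.1205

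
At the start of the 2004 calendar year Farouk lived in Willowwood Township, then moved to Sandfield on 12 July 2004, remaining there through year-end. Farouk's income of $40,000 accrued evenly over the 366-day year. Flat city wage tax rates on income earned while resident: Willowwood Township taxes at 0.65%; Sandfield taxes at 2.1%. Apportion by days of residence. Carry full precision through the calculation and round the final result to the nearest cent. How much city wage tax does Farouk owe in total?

Willowwood Township, 1 January – 11 July 2004: 193 days → $40,000 × 0.65% × 193/366 = $137.1038
Sandfield, 12 July – 31 December 2004: 173 days → $40,000 × 2.1% × 173/366 = $397.0492
Total = $534.1530

$534.15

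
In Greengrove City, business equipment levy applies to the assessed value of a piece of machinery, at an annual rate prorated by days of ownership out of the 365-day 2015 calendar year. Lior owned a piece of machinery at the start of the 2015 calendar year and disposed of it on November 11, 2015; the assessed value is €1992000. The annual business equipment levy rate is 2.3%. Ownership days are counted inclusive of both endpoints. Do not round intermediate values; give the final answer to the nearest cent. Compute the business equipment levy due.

€39539.84

Days held (January 1 – November 11, 2015): 315 out of 365
Tax = €1992000 × 2.3% × 315/365 = €39539.8356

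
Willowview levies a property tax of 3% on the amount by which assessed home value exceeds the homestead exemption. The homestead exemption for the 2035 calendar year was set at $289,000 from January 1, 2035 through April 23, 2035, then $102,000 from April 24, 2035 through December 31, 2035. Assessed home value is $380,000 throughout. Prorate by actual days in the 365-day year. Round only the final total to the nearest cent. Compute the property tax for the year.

January 1 – April 23, 2035: 113 days, exemption $289,000 → ($380,000 − $289,000) × 3% × 113/365 = $845.1781
April 24 – December 31, 2035: 252 days, exemption $102,000 → ($380,000 − $102,000) × 3% × 252/365 = $5,758.0274
Total = $6,603.2055

$6,603.21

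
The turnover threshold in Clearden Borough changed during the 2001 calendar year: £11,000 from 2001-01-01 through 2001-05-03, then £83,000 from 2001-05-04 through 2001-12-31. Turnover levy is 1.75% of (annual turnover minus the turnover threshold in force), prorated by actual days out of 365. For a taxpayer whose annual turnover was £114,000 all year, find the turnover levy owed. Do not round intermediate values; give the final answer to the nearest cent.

£967.10

2001-01-01 to 2001-05-03: 123 days, exemption £11,000 → (£114,000 − £11,000) × 1.75% × 123/365 = £607.4178
2001-05-04 to 2001-12-31: 242 days, exemption £83,000 → (£114,000 − £83,000) × 1.75% × 242/365 = £359.6849
Total = £967.1027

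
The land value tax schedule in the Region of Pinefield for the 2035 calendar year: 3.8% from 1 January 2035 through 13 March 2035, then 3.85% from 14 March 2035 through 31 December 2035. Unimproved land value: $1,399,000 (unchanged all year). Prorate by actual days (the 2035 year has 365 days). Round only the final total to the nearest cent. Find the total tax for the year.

1 January – 13 March 2035: 72 days at 3.8% → $1,399,000 × 3.8% × 72/365 = $10,486.7507
14 March – 31 December 2035: 293 days at 3.85% → $1,399,000 × 3.85% × 293/365 = $43,236.7658
Total = $53,723.5164

$53,723.52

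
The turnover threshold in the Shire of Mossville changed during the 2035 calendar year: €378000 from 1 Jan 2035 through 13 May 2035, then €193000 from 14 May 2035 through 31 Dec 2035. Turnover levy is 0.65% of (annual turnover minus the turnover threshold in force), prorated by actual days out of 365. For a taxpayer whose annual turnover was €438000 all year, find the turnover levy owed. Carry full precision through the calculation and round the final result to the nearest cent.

1 Jan – 13 May 2035: 133 days, exemption €378000 → (€438000 − €378000) × 0.65% × 133/365 = €142.1096
14 May – 31 Dec 2035: 232 days, exemption €193000 → (€438000 − €193000) × 0.65% × 232/365 = €1012.2192
Total = €1154.3288

€1154.33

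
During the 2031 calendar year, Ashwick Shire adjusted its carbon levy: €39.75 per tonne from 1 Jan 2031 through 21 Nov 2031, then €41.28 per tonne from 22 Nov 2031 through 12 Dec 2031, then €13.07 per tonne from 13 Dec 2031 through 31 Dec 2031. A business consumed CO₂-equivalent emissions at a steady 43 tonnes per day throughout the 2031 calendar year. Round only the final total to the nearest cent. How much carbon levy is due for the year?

€603,460.28

1 Jan – 21 Nov 2031: 325 days × 43 tonnes/day = 13,975 tonnes at €39.75/tonne → €555,506.25
22 Nov – 12 Dec 2031: 21 days × 43 tonnes/day = 903 tonnes at €41.28/tonne → €37,275.84
13 Dec – 31 Dec 2031: 19 days × 43 tonnes/day = 817 tonnes at €13.07/tonne → €10,678.19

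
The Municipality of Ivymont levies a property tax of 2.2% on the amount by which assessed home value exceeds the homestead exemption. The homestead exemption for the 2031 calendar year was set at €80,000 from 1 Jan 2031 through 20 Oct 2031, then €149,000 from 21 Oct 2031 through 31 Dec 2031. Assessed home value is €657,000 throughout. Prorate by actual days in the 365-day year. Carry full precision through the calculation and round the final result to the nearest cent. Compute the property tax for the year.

1 Jan – 20 Oct 2031: 293 days, exemption €80,000 → (€657,000 − €80,000) × 2.2% × 293/365 = €10,189.9781
21 Oct – 31 Dec 2031: 72 days, exemption €149,000 → (€657,000 − €149,000) × 2.2% × 72/365 = €2,204.5808
Total = €12,394.5589

€12,394.56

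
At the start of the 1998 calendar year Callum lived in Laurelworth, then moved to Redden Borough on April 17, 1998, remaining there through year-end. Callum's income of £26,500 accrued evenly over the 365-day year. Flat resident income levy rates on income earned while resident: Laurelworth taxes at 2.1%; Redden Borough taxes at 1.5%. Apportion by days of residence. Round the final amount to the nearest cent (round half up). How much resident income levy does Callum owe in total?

£443.68

Laurelworth, January 1 – April 16, 1998: 106 days → £26,500 × 2.1% × 106/365 = £161.6137
Redden Borough, April 17 – December 31, 1998: 259 days → £26,500 × 1.5% × 259/365 = £282.0616
Total = £443.6753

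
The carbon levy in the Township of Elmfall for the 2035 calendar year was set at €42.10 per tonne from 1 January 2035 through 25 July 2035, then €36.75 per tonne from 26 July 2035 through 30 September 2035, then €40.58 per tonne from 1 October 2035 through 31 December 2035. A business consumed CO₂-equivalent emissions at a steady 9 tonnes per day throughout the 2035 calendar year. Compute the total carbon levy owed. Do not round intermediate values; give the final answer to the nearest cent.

1 January – 25 July 2035: 206 days × 9 tonnes/day = 1,854 tonnes at €42.10/tonne → €78053.40
26 July – 30 September 2035: 67 days × 9 tonnes/day = 603 tonnes at €36.75/tonne → €22160.25
1 October – 31 December 2035: 92 days × 9 tonnes/day = 828 tonnes at €40.58/tonne → €33600.24

€133813.89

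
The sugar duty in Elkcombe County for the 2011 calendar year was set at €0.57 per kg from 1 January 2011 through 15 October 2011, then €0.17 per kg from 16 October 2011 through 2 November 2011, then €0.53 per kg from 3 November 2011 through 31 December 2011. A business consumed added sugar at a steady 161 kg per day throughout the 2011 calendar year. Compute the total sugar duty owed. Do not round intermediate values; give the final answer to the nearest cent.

€31,956.89

1 January – 15 October 2011: 288 days × 161 kg/day = 46,368 kg at €0.57/kg → €26,429.76
16 October – 2 November 2011: 18 days × 161 kg/day = 2,898 kg at €0.17/kg → €492.66
3 November – 31 December 2011: 59 days × 161 kg/day = 9,499 kg at €0.53/kg → €5,034.47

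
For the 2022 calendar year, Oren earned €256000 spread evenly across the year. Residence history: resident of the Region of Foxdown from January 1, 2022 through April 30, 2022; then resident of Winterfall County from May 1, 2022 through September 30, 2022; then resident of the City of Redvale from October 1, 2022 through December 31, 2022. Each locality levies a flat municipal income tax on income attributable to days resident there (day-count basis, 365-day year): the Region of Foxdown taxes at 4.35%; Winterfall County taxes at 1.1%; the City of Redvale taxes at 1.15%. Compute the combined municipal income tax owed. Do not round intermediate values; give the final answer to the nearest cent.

€5583.61

The Region of Foxdown, January 1 – April 30, 2022: 120 days → €256000 × 4.35% × 120/365 = €3661.1507
Winterfall County, May 1 – September 30, 2022: 153 days → €256000 × 1.1% × 153/365 = €1180.4055
The City of Redvale, October 1 – December 31, 2022: 92 days → €256000 × 1.15% × 92/365 = €742.0493
Total = €5583.6055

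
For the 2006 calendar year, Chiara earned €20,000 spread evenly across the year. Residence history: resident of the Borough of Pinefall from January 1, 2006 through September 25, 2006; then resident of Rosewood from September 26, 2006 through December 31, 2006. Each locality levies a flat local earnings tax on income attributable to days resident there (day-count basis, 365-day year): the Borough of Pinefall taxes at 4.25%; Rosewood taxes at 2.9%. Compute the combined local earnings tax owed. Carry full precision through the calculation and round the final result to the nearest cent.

€778.25

The Borough of Pinefall, January 1 – September 25, 2006: 268 days → €20,000 × 4.25% × 268/365 = €624.1096
Rosewood, September 26 – December 31, 2006: 97 days → €20,000 × 2.9% × 97/365 = €154.1370
Total = €778.2466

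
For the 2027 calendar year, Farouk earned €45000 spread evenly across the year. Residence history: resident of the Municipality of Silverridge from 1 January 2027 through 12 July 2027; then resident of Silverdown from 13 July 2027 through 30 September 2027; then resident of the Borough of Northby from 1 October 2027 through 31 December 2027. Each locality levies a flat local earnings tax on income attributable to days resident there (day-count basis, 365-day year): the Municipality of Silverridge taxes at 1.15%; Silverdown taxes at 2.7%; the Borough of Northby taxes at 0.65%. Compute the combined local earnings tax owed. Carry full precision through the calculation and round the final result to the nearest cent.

€613.66

The Municipality of Silverridge, 1 January – 12 July 2027: 193 days → €45000 × 1.15% × 193/365 = €273.6370
Silverdown, 13 July – 30 September 2027: 80 days → €45000 × 2.7% × 80/365 = €266.3014
The Borough of Northby, 1 October – 31 December 2027: 92 days → €45000 × 0.65% × 92/365 = €73.7260
Total = €613.6644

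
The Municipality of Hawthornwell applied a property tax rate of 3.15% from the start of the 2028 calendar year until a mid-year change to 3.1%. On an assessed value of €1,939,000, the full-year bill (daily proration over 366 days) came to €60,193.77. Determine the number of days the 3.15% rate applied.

32 days

Let d = days at the first rate; then 366 − d days at the second rate.
€1,939,000 × [3.15%·d + 3.1%·(366−d)] / 366 = €60,193.77
Solving gives d = 32, so the new rate took effect on 2 February 2028.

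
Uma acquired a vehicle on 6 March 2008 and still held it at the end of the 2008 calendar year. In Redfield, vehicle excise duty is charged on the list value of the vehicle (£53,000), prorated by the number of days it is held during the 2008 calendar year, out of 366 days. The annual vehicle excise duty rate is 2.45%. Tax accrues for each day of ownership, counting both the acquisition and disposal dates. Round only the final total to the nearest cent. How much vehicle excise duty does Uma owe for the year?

£1,067.89

Days held (6 March – 31 December 2008): 301 out of 366
Tax = £53,000 × 2.45% × 301/366 = £1,067.8921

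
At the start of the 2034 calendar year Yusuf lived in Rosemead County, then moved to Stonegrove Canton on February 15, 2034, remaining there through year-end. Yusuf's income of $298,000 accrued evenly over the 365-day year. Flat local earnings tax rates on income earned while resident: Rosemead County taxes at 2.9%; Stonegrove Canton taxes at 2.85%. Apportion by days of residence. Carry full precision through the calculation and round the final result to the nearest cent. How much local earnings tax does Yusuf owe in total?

$8,511.37

Rosemead County, January 1 – February 14, 2034: 45 days → $298,000 × 2.9% × 45/365 = $1,065.4521
Stonegrove Canton, February 15 – December 31, 2034: 320 days → $298,000 × 2.85% × 320/365 = $7,445.9178
Total = $8,511.3699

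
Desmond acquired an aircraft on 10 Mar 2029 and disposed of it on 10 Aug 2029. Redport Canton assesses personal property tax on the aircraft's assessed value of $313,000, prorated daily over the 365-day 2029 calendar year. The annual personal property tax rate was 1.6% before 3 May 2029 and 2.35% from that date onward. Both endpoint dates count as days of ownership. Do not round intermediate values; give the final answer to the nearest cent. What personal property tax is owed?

10 Mar – 2 May 2029: 54 days at 1.6% → $313,000 × 1.6% × 54/365 = $740.9096
3 May – 10 Aug 2029: 100 days at 2.35% → $313,000 × 2.35% × 100/365 = $2,015.2055
Total = $2,756.1151

$2,756.12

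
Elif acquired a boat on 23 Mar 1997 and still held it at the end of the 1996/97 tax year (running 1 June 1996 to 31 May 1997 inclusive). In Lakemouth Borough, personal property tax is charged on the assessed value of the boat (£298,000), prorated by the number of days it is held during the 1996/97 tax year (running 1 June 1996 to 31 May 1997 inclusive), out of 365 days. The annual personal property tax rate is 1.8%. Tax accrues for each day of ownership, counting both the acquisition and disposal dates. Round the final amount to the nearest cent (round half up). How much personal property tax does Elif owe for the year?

Days held (23 Mar – 31 May 1997): 70 out of 365
Tax = £298,000 × 1.8% × 70/365 = £1,028.7123

£1,028.71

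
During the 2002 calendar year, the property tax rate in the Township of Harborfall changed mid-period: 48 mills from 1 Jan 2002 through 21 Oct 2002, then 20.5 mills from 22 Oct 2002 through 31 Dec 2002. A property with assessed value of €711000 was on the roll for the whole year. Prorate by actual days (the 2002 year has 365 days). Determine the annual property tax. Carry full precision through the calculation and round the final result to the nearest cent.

1 Jan – 21 Oct 2002: 294 days at 48 mills → €711000 × 4.8% × 294/365 = €27489.4027
22 Oct – 31 Dec 2002: 71 days at 20.5 mills → €711000 × 2.05% × 71/365 = €2835.2342
Total = €30324.6370

€30324.64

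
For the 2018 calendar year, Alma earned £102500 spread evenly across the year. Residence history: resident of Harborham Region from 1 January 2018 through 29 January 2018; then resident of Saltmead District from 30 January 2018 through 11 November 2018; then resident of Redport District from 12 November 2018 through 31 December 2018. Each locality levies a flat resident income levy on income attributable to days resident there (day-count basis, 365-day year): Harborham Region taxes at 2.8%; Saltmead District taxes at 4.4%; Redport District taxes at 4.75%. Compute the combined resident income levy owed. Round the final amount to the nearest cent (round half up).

Harborham Region, 1 January – 29 January 2018: 29 days → £102500 × 2.8% × 29/365 = £228.0274
Saltmead District, 30 January – 11 November 2018: 286 days → £102500 × 4.4% × 286/365 = £3533.8630
Redport District, 12 November – 31 December 2018: 50 days → £102500 × 4.75% × 50/365 = £666.9521
Total = £4428.8425

£4428.84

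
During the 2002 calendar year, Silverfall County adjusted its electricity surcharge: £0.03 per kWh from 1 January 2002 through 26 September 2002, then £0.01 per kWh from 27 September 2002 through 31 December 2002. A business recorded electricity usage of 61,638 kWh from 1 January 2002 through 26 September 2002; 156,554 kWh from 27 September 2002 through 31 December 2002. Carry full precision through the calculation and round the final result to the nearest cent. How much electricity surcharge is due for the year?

1 January – 26 September 2002: 61,638 kWh at £0.03/kWh → £1,849.14
27 September – 31 December 2002: 156,554 kWh at £0.01/kWh → £1,565.54

£3,414.68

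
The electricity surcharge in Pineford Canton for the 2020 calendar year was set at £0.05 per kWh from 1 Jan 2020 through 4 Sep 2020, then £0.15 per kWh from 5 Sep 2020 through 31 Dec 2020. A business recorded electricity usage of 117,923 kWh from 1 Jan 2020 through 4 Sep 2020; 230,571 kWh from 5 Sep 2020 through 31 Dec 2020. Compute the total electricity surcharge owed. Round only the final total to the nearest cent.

£40481.80

1 Jan – 4 Sep 2020: 117,923 kWh at £0.05/kWh → £5896.15
5 Sep – 31 Dec 2020: 230,571 kWh at £0.15/kWh → £34585.65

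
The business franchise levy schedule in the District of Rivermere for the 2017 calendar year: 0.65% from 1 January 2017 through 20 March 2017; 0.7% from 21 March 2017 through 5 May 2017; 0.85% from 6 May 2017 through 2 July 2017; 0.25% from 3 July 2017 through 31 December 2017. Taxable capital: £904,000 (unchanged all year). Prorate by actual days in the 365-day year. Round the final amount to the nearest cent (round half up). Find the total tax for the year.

1 January – 20 March 2017: 79 days at 0.65% → £904,000 × 0.65% × 79/365 = £1,271.7918
21 March – 5 May 2017: 46 days at 0.7% → £904,000 × 0.7% × 46/365 = £797.5014
6 May – 2 July 2017: 58 days at 0.85% → £904,000 × 0.85% × 58/365 = £1,221.0192
3 July – 31 December 2017: 182 days at 0.25% → £904,000 × 0.25% × 182/365 = £1,126.9041
Total = £4,417.2164

£4,417.22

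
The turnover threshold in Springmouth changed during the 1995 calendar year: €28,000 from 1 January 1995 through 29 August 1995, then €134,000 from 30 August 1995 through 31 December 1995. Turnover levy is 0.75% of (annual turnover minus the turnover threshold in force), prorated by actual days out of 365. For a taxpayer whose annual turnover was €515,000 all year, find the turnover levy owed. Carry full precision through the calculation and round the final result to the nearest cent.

€3,382.42

1 January – 29 August 1995: 241 days, exemption €28,000 → (€515,000 − €28,000) × 0.75% × 241/365 = €2,411.6507
30 August – 31 December 1995: 124 days, exemption €134,000 → (€515,000 − €134,000) × 0.75% × 124/365 = €970.7671
Total = €3,382.4178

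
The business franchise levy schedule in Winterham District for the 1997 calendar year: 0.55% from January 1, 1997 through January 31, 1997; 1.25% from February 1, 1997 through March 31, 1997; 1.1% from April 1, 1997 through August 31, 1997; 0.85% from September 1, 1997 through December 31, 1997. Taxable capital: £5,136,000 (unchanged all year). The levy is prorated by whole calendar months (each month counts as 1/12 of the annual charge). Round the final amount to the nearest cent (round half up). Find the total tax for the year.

£51,146.00

January 1 – January 31, 1997: 1 month at 0.55% → £5,136,000 × 0.55% × 1/12 = £2,354.0000
February 1 – March 31, 1997: 2 months at 1.25% → £5,136,000 × 1.25% × 2/12 = £10,700.0000
April 1 – August 31, 1997: 5 months at 1.1% → £5,136,000 × 1.1% × 5/12 = £23,540.0000
September 1 – December 31, 1997: 4 months at 0.85% → £5,136,000 × 0.85% × 4/12 = £14,552.0000
Total = £51,146.0000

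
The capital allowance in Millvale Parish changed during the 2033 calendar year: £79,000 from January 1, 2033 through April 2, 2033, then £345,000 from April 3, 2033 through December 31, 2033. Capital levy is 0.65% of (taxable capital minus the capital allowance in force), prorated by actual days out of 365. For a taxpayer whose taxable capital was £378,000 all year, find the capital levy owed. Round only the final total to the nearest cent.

January 1 – April 2, 2033: 92 days, exemption £79,000 → (£378,000 − £79,000) × 0.65% × 92/365 = £489.8685
April 3 – December 31, 2033: 273 days, exemption £345,000 → (£378,000 − £345,000) × 0.65% × 273/365 = £160.4342
Total = £650.3027

£650.30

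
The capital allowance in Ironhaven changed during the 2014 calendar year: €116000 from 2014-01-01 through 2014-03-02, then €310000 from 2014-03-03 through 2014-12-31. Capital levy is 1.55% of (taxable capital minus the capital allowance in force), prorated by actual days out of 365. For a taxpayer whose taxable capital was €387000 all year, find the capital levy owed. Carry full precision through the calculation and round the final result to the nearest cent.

2014-01-01 to 2014-03-02: 61 days, exemption €116000 → (€387000 − €116000) × 1.55% × 61/365 = €702.0014
2014-03-03 to 2014-12-31: 304 days, exemption €310000 → (€387000 − €310000) × 1.55% × 304/365 = €994.0384
Total = €1696.0397

€1696.04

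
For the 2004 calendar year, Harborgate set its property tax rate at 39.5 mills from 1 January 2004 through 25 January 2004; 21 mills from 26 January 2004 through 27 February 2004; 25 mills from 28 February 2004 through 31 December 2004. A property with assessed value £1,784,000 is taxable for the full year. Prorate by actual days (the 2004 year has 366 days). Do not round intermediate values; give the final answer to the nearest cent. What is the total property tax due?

£45,723.53

1 January – 25 January 2004: 25 days at 39.5 mills → £1,784,000 × 3.95% × 25/366 = £4,813.3880
26 January – 27 February 2004: 33 days at 21 mills → £1,784,000 × 2.1% × 33/366 = £3,377.9016
28 February – 31 December 2004: 308 days at 25 mills → £1,784,000 × 2.5% × 308/366 = £37,532.2404
Total = £45,723.5301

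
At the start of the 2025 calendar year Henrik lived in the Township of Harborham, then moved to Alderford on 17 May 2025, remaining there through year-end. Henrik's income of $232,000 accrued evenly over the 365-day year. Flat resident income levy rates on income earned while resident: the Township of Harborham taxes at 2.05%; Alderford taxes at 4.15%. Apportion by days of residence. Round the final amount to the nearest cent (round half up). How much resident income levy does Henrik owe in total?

$7,812.68

The Township of Harborham, 1 Jan – 16 May 2025: 136 days → $232,000 × 2.05% × 136/365 = $1,772.0986
Alderford, 17 May – 31 Dec 2025: 229 days → $232,000 × 4.15% × 229/365 = $6,040.5808
Total = $7,812.6795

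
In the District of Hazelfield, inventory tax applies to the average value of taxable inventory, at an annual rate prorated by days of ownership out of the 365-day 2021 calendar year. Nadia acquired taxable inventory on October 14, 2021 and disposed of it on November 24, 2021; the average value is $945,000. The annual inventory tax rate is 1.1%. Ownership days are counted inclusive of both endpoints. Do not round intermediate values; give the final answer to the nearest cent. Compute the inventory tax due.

Days held (October 14 – November 24, 2021): 42 out of 365
Tax = $945,000 × 1.1% × 42/365 = $1,196.1370

$1,196.14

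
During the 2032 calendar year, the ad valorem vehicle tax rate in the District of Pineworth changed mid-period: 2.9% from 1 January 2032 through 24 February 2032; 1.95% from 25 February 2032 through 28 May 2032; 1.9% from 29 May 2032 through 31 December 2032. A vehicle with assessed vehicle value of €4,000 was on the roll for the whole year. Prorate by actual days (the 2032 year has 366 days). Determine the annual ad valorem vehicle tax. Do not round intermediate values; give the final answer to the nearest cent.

€82.52

1 January – 24 February 2032: 55 days at 2.9% → €4,000 × 2.9% × 55/366 = €17.4317
25 February – 28 May 2032: 94 days at 1.95% → €4,000 × 1.95% × 94/366 = €20.0328
29 May – 31 December 2032: 217 days at 1.9% → €4,000 × 1.9% × 217/366 = €45.0601
Total = €82.5246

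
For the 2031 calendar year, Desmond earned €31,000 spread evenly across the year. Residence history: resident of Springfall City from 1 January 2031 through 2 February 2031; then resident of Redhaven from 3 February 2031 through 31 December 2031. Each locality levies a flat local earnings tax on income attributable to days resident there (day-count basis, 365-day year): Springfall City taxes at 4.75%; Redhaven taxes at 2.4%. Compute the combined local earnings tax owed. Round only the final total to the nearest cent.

Springfall City, 1 January – 2 February 2031: 33 days → €31,000 × 4.75% × 33/365 = €133.1301
Redhaven, 3 February – 31 December 2031: 332 days → €31,000 × 2.4% × 332/365 = €676.7342
Total = €809.8644

€809.86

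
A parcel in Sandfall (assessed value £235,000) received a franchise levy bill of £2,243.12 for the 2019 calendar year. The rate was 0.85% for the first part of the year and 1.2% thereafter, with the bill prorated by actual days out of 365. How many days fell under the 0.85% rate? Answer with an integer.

256 days

Let d = days at the first rate; then 365 − d days at the second rate.
£235,000 × [0.85%·d + 1.2%·(365−d)] / 365 = £2,243.12
Solving gives d = 256, so the new rate took effect on September 14, 2019.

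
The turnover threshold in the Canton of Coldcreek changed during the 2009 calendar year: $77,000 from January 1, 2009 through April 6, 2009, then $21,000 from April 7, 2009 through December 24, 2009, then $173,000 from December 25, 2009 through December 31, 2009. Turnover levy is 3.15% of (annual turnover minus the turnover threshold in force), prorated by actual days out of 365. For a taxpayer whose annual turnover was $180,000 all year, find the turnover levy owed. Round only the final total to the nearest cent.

$4,452.72

January 1 – April 6, 2009: 96 days, exemption $77,000 → ($180,000 − $77,000) × 3.15% × 96/365 = $853.3479
April 7 – December 24, 2009: 262 days, exemption $21,000 → ($180,000 − $21,000) × 3.15% × 262/365 = $3,595.1425
December 25 – December 31, 2009: 7 days, exemption $173,000 → ($180,000 − $173,000) × 3.15% × 7/365 = $4.2288
Total = $4,452.7192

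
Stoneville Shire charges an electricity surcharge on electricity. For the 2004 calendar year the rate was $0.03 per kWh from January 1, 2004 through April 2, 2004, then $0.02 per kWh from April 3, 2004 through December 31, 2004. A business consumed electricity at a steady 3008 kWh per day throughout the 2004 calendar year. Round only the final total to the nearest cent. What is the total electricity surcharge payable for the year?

January 1 – April 2, 2004: 93 days × 3008 kWh/day = 279,744 kWh at $0.03/kWh → $8,392.32
April 3 – December 31, 2004: 273 days × 3008 kWh/day = 821,184 kWh at $0.02/kWh → $16,423.68

$24,816.00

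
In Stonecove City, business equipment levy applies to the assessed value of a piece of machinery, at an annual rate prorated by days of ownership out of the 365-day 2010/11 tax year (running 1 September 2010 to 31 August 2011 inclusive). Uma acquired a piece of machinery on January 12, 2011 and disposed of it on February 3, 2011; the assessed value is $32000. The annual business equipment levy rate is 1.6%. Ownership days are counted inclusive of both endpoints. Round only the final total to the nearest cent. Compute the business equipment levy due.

Days held (January 12 – February 3, 2011): 23 out of 365
Tax = $32000 × 1.6% × 23/365 = $32.2630

$32.26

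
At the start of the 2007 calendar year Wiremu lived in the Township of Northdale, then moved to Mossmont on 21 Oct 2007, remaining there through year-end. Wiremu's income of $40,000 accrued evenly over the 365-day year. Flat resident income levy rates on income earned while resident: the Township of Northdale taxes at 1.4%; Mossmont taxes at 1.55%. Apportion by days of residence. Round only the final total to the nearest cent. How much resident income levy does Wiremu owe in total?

The Township of Northdale, 1 Jan – 20 Oct 2007: 293 days → $40,000 × 1.4% × 293/365 = $449.5342
Mossmont, 21 Oct – 31 Dec 2007: 72 days → $40,000 × 1.55% × 72/365 = $122.3014
Total = $571.8356

$571.84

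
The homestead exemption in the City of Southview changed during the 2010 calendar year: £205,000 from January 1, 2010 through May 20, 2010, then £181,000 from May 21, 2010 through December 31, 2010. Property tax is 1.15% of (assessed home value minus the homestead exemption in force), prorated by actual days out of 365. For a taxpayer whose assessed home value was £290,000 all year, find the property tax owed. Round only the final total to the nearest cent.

£1,147.64

January 1 – May 20, 2010: 140 days, exemption £205,000 → (£290,000 − £205,000) × 1.15% × 140/365 = £374.9315
May 21 – December 31, 2010: 225 days, exemption £181,000 → (£290,000 − £181,000) × 1.15% × 225/365 = £772.7055
Total = £1,147.6370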